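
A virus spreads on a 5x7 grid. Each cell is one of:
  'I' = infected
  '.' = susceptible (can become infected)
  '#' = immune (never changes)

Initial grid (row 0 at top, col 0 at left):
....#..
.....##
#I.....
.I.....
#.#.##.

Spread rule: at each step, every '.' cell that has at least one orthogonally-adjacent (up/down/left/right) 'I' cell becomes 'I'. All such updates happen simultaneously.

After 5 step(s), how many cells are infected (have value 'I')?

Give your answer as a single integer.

Step 0 (initial): 2 infected
Step 1: +5 new -> 7 infected
Step 2: +5 new -> 12 infected
Step 3: +6 new -> 18 infected
Step 4: +4 new -> 22 infected
Step 5: +2 new -> 24 infected

Answer: 24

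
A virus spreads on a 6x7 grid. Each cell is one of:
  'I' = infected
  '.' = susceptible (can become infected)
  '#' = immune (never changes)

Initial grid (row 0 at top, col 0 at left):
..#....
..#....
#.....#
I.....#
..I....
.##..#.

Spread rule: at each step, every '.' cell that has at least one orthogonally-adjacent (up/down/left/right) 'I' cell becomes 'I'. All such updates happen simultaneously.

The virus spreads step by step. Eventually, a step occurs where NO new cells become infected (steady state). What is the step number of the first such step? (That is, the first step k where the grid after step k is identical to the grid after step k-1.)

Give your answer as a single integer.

Step 0 (initial): 2 infected
Step 1: +5 new -> 7 infected
Step 2: +6 new -> 13 infected
Step 3: +5 new -> 18 infected
Step 4: +6 new -> 24 infected
Step 5: +5 new -> 29 infected
Step 6: +2 new -> 31 infected
Step 7: +2 new -> 33 infected
Step 8: +1 new -> 34 infected
Step 9: +0 new -> 34 infected

Answer: 9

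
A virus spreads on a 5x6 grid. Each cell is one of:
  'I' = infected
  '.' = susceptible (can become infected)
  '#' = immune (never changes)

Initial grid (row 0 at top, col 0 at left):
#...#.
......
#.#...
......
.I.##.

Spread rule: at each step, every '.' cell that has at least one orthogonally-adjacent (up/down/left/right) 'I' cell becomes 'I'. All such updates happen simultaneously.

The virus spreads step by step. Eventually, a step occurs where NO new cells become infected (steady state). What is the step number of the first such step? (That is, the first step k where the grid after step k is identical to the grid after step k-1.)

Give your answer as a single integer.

Step 0 (initial): 1 infected
Step 1: +3 new -> 4 infected
Step 2: +3 new -> 7 infected
Step 3: +2 new -> 9 infected
Step 4: +5 new -> 14 infected
Step 5: +4 new -> 18 infected
Step 6: +4 new -> 22 infected
Step 7: +1 new -> 23 infected
Step 8: +1 new -> 24 infected
Step 9: +0 new -> 24 infected

Answer: 9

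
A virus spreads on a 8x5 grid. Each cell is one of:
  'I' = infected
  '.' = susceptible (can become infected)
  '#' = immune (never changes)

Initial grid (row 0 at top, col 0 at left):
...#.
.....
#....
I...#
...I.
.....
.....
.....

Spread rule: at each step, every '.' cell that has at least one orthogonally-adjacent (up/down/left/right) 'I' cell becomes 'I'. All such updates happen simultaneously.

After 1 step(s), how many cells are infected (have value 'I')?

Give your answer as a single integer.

Answer: 8

Derivation:
Step 0 (initial): 2 infected
Step 1: +6 new -> 8 infected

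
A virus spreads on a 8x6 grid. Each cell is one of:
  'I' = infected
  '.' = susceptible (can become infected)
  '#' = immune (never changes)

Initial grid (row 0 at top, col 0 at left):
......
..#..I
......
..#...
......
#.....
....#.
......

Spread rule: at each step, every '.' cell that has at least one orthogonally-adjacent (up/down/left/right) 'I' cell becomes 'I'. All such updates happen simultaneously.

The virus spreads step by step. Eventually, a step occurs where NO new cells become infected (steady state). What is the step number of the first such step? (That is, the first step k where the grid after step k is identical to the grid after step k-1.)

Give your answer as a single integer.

Answer: 12

Derivation:
Step 0 (initial): 1 infected
Step 1: +3 new -> 4 infected
Step 2: +4 new -> 8 infected
Step 3: +4 new -> 12 infected
Step 4: +5 new -> 17 infected
Step 5: +5 new -> 22 infected
Step 6: +7 new -> 29 infected
Step 7: +6 new -> 35 infected
Step 8: +4 new -> 39 infected
Step 9: +2 new -> 41 infected
Step 10: +2 new -> 43 infected
Step 11: +1 new -> 44 infected
Step 12: +0 new -> 44 infected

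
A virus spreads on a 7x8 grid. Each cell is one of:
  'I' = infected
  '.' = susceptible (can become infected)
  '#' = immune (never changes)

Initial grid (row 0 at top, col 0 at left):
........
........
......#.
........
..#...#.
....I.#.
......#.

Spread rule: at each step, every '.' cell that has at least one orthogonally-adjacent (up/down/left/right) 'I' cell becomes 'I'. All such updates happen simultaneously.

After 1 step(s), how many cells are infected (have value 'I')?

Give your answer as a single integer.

Answer: 5

Derivation:
Step 0 (initial): 1 infected
Step 1: +4 new -> 5 infected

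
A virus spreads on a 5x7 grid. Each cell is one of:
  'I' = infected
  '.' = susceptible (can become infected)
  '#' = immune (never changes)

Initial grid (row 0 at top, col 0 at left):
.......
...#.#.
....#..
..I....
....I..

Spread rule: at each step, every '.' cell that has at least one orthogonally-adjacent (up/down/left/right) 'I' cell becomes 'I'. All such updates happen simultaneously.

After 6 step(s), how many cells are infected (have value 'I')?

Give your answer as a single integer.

Answer: 32

Derivation:
Step 0 (initial): 2 infected
Step 1: +7 new -> 9 infected
Step 2: +7 new -> 16 infected
Step 3: +6 new -> 22 infected
Step 4: +4 new -> 26 infected
Step 5: +3 new -> 29 infected
Step 6: +3 new -> 32 infected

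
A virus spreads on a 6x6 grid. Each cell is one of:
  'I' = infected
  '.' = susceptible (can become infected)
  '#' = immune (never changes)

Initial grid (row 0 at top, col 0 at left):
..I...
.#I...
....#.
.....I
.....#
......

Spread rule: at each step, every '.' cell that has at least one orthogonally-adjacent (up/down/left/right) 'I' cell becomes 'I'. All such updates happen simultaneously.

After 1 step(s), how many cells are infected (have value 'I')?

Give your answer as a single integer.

Answer: 9

Derivation:
Step 0 (initial): 3 infected
Step 1: +6 new -> 9 infected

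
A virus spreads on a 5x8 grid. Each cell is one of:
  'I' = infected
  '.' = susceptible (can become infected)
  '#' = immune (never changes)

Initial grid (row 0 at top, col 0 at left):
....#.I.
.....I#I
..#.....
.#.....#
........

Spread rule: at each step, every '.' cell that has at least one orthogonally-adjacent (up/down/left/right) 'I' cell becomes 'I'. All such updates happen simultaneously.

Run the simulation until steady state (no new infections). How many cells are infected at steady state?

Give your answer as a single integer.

Step 0 (initial): 3 infected
Step 1: +5 new -> 8 infected
Step 2: +4 new -> 12 infected
Step 3: +6 new -> 18 infected
Step 4: +5 new -> 23 infected
Step 5: +6 new -> 29 infected
Step 6: +3 new -> 32 infected
Step 7: +2 new -> 34 infected
Step 8: +1 new -> 35 infected
Step 9: +0 new -> 35 infected

Answer: 35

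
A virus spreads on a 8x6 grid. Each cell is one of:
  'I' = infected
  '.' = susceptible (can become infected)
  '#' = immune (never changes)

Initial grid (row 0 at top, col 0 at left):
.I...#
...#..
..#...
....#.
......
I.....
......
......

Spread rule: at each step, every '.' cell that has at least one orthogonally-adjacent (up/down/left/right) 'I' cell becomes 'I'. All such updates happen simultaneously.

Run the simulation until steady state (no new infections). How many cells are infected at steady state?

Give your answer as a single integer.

Answer: 44

Derivation:
Step 0 (initial): 2 infected
Step 1: +6 new -> 8 infected
Step 2: +9 new -> 17 infected
Step 3: +7 new -> 24 infected
Step 4: +6 new -> 30 infected
Step 5: +7 new -> 37 infected
Step 6: +5 new -> 42 infected
Step 7: +2 new -> 44 infected
Step 8: +0 new -> 44 infected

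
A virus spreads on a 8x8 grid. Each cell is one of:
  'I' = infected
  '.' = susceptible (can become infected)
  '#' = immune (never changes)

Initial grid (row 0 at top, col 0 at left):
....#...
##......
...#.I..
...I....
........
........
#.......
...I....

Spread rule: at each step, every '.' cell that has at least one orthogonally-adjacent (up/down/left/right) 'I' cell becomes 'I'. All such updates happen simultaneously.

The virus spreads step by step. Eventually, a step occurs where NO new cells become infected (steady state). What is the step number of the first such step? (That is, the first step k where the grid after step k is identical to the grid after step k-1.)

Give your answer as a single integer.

Step 0 (initial): 3 infected
Step 1: +10 new -> 13 infected
Step 2: +15 new -> 28 infected
Step 3: +16 new -> 44 infected
Step 4: +10 new -> 54 infected
Step 5: +4 new -> 58 infected
Step 6: +1 new -> 59 infected
Step 7: +0 new -> 59 infected

Answer: 7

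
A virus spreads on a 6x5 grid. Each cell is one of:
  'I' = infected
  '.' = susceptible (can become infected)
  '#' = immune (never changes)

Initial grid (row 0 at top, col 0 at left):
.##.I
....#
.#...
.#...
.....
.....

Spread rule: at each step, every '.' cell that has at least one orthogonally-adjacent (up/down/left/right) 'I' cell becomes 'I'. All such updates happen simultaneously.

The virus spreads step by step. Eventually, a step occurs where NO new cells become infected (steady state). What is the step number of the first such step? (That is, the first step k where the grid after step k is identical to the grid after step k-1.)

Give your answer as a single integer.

Step 0 (initial): 1 infected
Step 1: +1 new -> 2 infected
Step 2: +1 new -> 3 infected
Step 3: +2 new -> 5 infected
Step 4: +4 new -> 9 infected
Step 5: +4 new -> 13 infected
Step 6: +5 new -> 18 infected
Step 7: +4 new -> 22 infected
Step 8: +2 new -> 24 infected
Step 9: +1 new -> 25 infected
Step 10: +0 new -> 25 infected

Answer: 10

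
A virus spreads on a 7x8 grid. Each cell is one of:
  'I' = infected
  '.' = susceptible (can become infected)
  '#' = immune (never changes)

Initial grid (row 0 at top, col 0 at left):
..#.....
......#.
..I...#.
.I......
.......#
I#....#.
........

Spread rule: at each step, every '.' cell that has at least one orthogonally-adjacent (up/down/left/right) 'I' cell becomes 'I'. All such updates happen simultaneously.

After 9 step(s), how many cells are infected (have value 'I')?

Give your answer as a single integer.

Answer: 50

Derivation:
Step 0 (initial): 3 infected
Step 1: +8 new -> 11 infected
Step 2: +7 new -> 18 infected
Step 3: +9 new -> 27 infected
Step 4: +7 new -> 34 infected
Step 5: +5 new -> 39 infected
Step 6: +5 new -> 44 infected
Step 7: +3 new -> 47 infected
Step 8: +2 new -> 49 infected
Step 9: +1 new -> 50 infected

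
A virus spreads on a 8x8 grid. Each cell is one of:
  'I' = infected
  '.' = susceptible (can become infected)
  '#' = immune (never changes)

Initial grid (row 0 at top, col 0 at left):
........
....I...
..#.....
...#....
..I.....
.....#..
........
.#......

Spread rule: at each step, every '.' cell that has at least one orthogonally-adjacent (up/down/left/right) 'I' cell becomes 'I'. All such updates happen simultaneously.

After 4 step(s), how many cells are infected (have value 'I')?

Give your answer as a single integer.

Step 0 (initial): 2 infected
Step 1: +8 new -> 10 infected
Step 2: +13 new -> 23 infected
Step 3: +14 new -> 37 infected
Step 4: +10 new -> 47 infected

Answer: 47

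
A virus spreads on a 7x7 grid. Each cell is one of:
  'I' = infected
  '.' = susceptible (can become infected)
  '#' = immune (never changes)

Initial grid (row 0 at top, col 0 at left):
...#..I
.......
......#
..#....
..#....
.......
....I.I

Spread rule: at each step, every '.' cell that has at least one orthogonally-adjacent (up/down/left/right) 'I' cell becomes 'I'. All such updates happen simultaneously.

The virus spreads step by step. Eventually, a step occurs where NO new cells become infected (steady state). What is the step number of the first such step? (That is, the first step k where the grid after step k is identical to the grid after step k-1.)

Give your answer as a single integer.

Step 0 (initial): 3 infected
Step 1: +6 new -> 9 infected
Step 2: +7 new -> 16 infected
Step 3: +8 new -> 24 infected
Step 4: +6 new -> 30 infected
Step 5: +4 new -> 34 infected
Step 6: +5 new -> 39 infected
Step 7: +4 new -> 43 infected
Step 8: +2 new -> 45 infected
Step 9: +0 new -> 45 infected

Answer: 9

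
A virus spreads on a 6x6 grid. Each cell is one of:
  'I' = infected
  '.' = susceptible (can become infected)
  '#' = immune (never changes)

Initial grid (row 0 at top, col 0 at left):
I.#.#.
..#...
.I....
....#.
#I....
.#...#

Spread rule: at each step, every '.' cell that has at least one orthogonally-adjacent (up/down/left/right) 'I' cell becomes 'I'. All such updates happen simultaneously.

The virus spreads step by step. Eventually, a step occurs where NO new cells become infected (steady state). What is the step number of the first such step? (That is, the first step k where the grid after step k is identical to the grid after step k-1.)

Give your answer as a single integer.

Answer: 7

Derivation:
Step 0 (initial): 3 infected
Step 1: +7 new -> 10 infected
Step 2: +5 new -> 15 infected
Step 3: +5 new -> 20 infected
Step 4: +5 new -> 25 infected
Step 5: +2 new -> 27 infected
Step 6: +1 new -> 28 infected
Step 7: +0 new -> 28 infected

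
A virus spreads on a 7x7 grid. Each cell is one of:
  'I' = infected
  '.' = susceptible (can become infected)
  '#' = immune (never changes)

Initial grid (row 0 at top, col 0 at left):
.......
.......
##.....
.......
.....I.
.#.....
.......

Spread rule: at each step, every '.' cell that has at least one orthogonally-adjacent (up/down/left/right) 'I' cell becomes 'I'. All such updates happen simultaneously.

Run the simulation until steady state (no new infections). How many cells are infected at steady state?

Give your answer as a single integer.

Answer: 46

Derivation:
Step 0 (initial): 1 infected
Step 1: +4 new -> 5 infected
Step 2: +7 new -> 12 infected
Step 3: +8 new -> 20 infected
Step 4: +8 new -> 28 infected
Step 5: +7 new -> 35 infected
Step 6: +5 new -> 40 infected
Step 7: +3 new -> 43 infected
Step 8: +2 new -> 45 infected
Step 9: +1 new -> 46 infected
Step 10: +0 new -> 46 infected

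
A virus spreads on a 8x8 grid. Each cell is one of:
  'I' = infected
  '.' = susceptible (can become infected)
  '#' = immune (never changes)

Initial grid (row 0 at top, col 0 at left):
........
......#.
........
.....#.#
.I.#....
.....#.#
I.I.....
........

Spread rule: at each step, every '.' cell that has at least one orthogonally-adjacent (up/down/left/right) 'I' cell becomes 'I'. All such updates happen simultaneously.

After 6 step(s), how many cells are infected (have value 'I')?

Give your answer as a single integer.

Step 0 (initial): 3 infected
Step 1: +10 new -> 13 infected
Step 2: +7 new -> 20 infected
Step 3: +7 new -> 27 infected
Step 4: +8 new -> 35 infected
Step 5: +8 new -> 43 infected
Step 6: +5 new -> 48 infected

Answer: 48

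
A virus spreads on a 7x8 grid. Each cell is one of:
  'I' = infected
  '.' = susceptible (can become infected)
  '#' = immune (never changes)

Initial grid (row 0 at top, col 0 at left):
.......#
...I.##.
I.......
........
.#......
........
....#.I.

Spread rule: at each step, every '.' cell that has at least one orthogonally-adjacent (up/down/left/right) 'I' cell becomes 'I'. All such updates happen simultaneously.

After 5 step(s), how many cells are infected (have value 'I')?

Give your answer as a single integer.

Step 0 (initial): 3 infected
Step 1: +10 new -> 13 infected
Step 2: +12 new -> 25 infected
Step 3: +11 new -> 36 infected
Step 4: +9 new -> 45 infected
Step 5: +4 new -> 49 infected

Answer: 49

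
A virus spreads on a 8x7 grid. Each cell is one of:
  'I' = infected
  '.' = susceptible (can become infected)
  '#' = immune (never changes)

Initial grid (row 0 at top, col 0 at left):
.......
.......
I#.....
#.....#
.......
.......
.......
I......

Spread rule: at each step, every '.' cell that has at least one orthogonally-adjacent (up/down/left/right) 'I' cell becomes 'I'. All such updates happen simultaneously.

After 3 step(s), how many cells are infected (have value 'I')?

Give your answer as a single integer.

Step 0 (initial): 2 infected
Step 1: +3 new -> 5 infected
Step 2: +5 new -> 10 infected
Step 3: +6 new -> 16 infected

Answer: 16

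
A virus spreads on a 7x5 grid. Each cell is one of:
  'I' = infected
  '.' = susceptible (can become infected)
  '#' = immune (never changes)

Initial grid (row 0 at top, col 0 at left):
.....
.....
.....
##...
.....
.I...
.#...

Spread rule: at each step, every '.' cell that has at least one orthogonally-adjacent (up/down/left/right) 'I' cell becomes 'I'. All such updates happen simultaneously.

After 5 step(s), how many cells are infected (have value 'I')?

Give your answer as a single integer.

Step 0 (initial): 1 infected
Step 1: +3 new -> 4 infected
Step 2: +5 new -> 9 infected
Step 3: +4 new -> 13 infected
Step 4: +4 new -> 17 infected
Step 5: +4 new -> 21 infected

Answer: 21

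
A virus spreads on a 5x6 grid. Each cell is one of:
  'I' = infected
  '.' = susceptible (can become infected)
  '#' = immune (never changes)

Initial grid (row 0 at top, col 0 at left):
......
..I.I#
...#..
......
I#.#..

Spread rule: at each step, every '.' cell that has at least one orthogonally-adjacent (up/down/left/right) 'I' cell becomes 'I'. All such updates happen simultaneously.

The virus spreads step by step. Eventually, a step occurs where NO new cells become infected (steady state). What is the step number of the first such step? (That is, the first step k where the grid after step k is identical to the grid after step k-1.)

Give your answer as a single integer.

Answer: 5

Derivation:
Step 0 (initial): 3 infected
Step 1: +7 new -> 10 infected
Step 2: +10 new -> 20 infected
Step 3: +5 new -> 25 infected
Step 4: +1 new -> 26 infected
Step 5: +0 new -> 26 infected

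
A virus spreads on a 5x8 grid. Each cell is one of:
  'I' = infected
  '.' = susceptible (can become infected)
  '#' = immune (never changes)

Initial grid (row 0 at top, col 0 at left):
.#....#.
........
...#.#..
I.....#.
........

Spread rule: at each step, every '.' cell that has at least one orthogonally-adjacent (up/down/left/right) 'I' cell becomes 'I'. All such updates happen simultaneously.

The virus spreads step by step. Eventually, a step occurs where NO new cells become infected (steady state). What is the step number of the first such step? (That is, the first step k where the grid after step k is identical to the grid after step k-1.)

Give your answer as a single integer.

Answer: 11

Derivation:
Step 0 (initial): 1 infected
Step 1: +3 new -> 4 infected
Step 2: +4 new -> 8 infected
Step 3: +5 new -> 13 infected
Step 4: +3 new -> 16 infected
Step 5: +5 new -> 21 infected
Step 6: +3 new -> 24 infected
Step 7: +3 new -> 27 infected
Step 8: +3 new -> 30 infected
Step 9: +3 new -> 33 infected
Step 10: +2 new -> 35 infected
Step 11: +0 new -> 35 infected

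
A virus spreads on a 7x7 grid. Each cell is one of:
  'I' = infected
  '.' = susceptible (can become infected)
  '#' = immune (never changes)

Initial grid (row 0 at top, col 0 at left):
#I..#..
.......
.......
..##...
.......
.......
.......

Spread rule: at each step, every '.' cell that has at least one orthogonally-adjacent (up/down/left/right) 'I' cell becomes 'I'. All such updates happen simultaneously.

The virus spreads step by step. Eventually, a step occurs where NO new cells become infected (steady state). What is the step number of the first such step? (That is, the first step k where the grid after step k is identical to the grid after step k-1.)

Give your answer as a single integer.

Answer: 12

Derivation:
Step 0 (initial): 1 infected
Step 1: +2 new -> 3 infected
Step 2: +4 new -> 7 infected
Step 3: +4 new -> 11 infected
Step 4: +4 new -> 15 infected
Step 5: +5 new -> 20 infected
Step 6: +8 new -> 28 infected
Step 7: +7 new -> 35 infected
Step 8: +4 new -> 39 infected
Step 9: +3 new -> 42 infected
Step 10: +2 new -> 44 infected
Step 11: +1 new -> 45 infected
Step 12: +0 new -> 45 infected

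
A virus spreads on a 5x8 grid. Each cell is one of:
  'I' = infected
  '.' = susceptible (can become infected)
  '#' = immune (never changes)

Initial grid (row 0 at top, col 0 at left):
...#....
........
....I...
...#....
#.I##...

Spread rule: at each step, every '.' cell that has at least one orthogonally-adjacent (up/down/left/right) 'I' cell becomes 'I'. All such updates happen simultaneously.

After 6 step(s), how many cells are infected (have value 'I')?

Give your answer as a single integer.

Answer: 35

Derivation:
Step 0 (initial): 2 infected
Step 1: +6 new -> 8 infected
Step 2: +7 new -> 15 infected
Step 3: +8 new -> 23 infected
Step 4: +7 new -> 30 infected
Step 5: +4 new -> 34 infected
Step 6: +1 new -> 35 infected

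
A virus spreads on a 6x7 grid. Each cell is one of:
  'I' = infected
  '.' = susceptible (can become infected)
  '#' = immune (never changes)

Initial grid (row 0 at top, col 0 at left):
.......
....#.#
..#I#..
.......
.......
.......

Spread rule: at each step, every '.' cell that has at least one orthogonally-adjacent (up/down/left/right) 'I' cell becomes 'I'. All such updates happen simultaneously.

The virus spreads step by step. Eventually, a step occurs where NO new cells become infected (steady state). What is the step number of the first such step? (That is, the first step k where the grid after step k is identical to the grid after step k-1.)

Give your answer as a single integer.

Answer: 7

Derivation:
Step 0 (initial): 1 infected
Step 1: +2 new -> 3 infected
Step 2: +5 new -> 8 infected
Step 3: +8 new -> 16 infected
Step 4: +11 new -> 27 infected
Step 5: +9 new -> 36 infected
Step 6: +2 new -> 38 infected
Step 7: +0 new -> 38 infected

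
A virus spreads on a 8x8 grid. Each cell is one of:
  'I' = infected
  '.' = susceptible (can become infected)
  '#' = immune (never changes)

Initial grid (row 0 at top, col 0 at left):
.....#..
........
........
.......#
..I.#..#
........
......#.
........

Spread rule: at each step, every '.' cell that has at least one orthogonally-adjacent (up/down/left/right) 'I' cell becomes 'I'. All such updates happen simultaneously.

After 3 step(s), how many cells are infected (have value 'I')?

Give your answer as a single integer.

Answer: 22

Derivation:
Step 0 (initial): 1 infected
Step 1: +4 new -> 5 infected
Step 2: +7 new -> 12 infected
Step 3: +10 new -> 22 infected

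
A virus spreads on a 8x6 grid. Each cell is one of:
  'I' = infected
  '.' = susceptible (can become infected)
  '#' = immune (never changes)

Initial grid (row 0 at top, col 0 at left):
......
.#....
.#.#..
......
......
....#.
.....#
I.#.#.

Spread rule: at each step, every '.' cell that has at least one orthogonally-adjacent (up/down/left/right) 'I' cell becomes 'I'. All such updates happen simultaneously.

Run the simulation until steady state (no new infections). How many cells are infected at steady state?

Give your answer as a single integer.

Step 0 (initial): 1 infected
Step 1: +2 new -> 3 infected
Step 2: +2 new -> 5 infected
Step 3: +3 new -> 8 infected
Step 4: +4 new -> 12 infected
Step 5: +6 new -> 18 infected
Step 6: +3 new -> 21 infected
Step 7: +4 new -> 25 infected
Step 8: +4 new -> 29 infected
Step 9: +5 new -> 34 infected
Step 10: +3 new -> 37 infected
Step 11: +2 new -> 39 infected
Step 12: +1 new -> 40 infected
Step 13: +0 new -> 40 infected

Answer: 40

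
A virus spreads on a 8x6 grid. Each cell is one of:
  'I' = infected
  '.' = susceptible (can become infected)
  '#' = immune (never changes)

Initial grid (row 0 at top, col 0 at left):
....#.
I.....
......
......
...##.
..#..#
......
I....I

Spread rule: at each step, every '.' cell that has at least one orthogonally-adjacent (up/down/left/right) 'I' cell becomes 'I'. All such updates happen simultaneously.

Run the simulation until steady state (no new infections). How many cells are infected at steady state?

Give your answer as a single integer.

Step 0 (initial): 3 infected
Step 1: +7 new -> 10 infected
Step 2: +9 new -> 19 infected
Step 3: +9 new -> 28 infected
Step 4: +6 new -> 34 infected
Step 5: +4 new -> 38 infected
Step 6: +3 new -> 41 infected
Step 7: +1 new -> 42 infected
Step 8: +1 new -> 43 infected
Step 9: +0 new -> 43 infected

Answer: 43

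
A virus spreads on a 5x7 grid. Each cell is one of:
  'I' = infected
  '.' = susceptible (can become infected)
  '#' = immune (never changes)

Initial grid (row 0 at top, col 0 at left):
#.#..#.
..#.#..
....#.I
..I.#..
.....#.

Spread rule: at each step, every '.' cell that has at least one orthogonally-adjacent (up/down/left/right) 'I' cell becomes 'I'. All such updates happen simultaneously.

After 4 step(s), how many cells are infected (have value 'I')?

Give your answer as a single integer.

Answer: 26

Derivation:
Step 0 (initial): 2 infected
Step 1: +7 new -> 9 infected
Step 2: +9 new -> 18 infected
Step 3: +5 new -> 23 infected
Step 4: +3 new -> 26 infected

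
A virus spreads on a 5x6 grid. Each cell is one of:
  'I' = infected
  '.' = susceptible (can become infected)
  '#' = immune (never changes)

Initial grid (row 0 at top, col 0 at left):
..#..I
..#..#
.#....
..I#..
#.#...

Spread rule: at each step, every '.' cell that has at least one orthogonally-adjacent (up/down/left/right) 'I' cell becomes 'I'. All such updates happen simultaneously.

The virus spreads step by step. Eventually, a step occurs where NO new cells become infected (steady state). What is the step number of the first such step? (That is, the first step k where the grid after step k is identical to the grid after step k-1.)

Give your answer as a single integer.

Answer: 7

Derivation:
Step 0 (initial): 2 infected
Step 1: +3 new -> 5 infected
Step 2: +5 new -> 10 infected
Step 3: +3 new -> 13 infected
Step 4: +3 new -> 16 infected
Step 5: +4 new -> 20 infected
Step 6: +3 new -> 23 infected
Step 7: +0 new -> 23 infected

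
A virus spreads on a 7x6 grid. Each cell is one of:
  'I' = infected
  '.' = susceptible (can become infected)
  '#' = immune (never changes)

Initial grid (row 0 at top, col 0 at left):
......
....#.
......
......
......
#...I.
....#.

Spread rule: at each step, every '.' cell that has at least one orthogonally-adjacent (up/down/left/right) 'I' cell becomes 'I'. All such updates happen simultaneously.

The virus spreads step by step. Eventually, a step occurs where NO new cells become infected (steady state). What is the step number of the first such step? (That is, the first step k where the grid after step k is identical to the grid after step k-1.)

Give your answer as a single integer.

Step 0 (initial): 1 infected
Step 1: +3 new -> 4 infected
Step 2: +6 new -> 10 infected
Step 3: +6 new -> 16 infected
Step 4: +5 new -> 21 infected
Step 5: +6 new -> 27 infected
Step 6: +5 new -> 32 infected
Step 7: +4 new -> 36 infected
Step 8: +2 new -> 38 infected
Step 9: +1 new -> 39 infected
Step 10: +0 new -> 39 infected

Answer: 10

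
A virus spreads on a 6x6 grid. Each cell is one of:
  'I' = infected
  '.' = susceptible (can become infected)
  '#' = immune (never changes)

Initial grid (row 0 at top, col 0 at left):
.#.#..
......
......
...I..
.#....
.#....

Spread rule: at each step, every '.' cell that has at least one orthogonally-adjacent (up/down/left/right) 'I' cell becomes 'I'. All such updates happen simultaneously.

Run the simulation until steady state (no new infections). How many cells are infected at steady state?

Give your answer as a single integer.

Step 0 (initial): 1 infected
Step 1: +4 new -> 5 infected
Step 2: +8 new -> 13 infected
Step 3: +8 new -> 21 infected
Step 4: +7 new -> 28 infected
Step 5: +3 new -> 31 infected
Step 6: +1 new -> 32 infected
Step 7: +0 new -> 32 infected

Answer: 32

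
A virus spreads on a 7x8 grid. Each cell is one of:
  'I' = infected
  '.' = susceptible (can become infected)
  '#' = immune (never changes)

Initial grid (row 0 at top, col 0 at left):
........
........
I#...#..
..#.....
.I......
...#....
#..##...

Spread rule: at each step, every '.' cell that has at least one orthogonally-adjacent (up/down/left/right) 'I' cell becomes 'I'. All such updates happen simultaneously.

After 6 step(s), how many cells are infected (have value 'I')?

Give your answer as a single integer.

Answer: 38

Derivation:
Step 0 (initial): 2 infected
Step 1: +6 new -> 8 infected
Step 2: +6 new -> 14 infected
Step 3: +5 new -> 19 infected
Step 4: +7 new -> 26 infected
Step 5: +6 new -> 32 infected
Step 6: +6 new -> 38 infected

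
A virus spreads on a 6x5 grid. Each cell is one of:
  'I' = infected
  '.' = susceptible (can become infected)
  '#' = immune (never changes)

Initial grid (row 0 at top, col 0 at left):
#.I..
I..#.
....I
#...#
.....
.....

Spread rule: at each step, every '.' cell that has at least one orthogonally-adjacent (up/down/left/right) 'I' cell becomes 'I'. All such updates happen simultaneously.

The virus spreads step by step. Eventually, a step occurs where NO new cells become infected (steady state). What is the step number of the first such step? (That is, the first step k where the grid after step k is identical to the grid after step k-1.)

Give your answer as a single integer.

Answer: 7

Derivation:
Step 0 (initial): 3 infected
Step 1: +7 new -> 10 infected
Step 2: +4 new -> 14 infected
Step 3: +3 new -> 17 infected
Step 4: +4 new -> 21 infected
Step 5: +4 new -> 25 infected
Step 6: +1 new -> 26 infected
Step 7: +0 new -> 26 infected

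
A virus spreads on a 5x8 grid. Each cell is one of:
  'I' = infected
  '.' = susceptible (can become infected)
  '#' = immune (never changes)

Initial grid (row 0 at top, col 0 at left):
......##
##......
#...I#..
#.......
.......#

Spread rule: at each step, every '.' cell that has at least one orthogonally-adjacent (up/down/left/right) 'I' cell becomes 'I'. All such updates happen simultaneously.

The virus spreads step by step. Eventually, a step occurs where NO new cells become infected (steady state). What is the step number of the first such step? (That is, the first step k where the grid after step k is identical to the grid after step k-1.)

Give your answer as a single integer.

Step 0 (initial): 1 infected
Step 1: +3 new -> 4 infected
Step 2: +7 new -> 11 infected
Step 3: +9 new -> 20 infected
Step 4: +7 new -> 27 infected
Step 5: +3 new -> 30 infected
Step 6: +2 new -> 32 infected
Step 7: +0 new -> 32 infected

Answer: 7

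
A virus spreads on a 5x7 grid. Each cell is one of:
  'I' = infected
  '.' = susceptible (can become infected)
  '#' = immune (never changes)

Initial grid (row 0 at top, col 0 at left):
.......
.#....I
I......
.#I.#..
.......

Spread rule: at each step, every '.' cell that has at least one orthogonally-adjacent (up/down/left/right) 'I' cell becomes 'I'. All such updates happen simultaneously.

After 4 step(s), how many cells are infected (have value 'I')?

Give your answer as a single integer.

Step 0 (initial): 3 infected
Step 1: +9 new -> 12 infected
Step 2: +10 new -> 22 infected
Step 3: +8 new -> 30 infected
Step 4: +2 new -> 32 infected

Answer: 32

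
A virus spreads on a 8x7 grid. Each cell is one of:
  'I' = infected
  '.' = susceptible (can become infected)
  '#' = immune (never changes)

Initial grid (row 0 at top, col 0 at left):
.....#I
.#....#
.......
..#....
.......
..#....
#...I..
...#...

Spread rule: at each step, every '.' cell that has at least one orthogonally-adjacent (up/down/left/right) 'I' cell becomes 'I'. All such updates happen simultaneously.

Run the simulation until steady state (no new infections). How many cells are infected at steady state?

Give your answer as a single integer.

Step 0 (initial): 2 infected
Step 1: +4 new -> 6 infected
Step 2: +6 new -> 12 infected
Step 3: +7 new -> 19 infected
Step 4: +7 new -> 26 infected
Step 5: +7 new -> 33 infected
Step 6: +7 new -> 40 infected
Step 7: +4 new -> 44 infected
Step 8: +2 new -> 46 infected
Step 9: +2 new -> 48 infected
Step 10: +1 new -> 49 infected
Step 11: +0 new -> 49 infected

Answer: 49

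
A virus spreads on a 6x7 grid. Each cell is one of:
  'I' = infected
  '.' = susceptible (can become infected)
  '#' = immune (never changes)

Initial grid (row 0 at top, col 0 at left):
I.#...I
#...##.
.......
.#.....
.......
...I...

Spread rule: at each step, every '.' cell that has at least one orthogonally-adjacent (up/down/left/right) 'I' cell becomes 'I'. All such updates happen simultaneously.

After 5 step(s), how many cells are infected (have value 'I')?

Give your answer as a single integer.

Step 0 (initial): 3 infected
Step 1: +6 new -> 9 infected
Step 2: +8 new -> 17 infected
Step 3: +12 new -> 29 infected
Step 4: +7 new -> 36 infected
Step 5: +1 new -> 37 infected

Answer: 37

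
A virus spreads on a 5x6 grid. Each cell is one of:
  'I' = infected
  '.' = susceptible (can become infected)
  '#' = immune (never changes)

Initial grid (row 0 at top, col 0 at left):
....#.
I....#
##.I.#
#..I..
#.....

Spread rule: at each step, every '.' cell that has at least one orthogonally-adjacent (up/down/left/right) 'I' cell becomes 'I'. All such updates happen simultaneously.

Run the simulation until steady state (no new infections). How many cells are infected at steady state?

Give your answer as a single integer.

Step 0 (initial): 3 infected
Step 1: +8 new -> 11 infected
Step 2: +8 new -> 19 infected
Step 3: +3 new -> 22 infected
Step 4: +0 new -> 22 infected

Answer: 22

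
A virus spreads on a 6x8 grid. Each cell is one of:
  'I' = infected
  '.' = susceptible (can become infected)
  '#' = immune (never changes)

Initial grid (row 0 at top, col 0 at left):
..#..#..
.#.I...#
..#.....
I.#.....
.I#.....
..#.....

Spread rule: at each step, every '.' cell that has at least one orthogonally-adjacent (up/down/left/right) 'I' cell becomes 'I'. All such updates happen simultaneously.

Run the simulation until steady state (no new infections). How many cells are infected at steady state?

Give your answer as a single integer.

Step 0 (initial): 3 infected
Step 1: +8 new -> 11 infected
Step 2: +7 new -> 18 infected
Step 3: +5 new -> 23 infected
Step 4: +6 new -> 29 infected
Step 5: +5 new -> 34 infected
Step 6: +3 new -> 37 infected
Step 7: +2 new -> 39 infected
Step 8: +1 new -> 40 infected
Step 9: +0 new -> 40 infected

Answer: 40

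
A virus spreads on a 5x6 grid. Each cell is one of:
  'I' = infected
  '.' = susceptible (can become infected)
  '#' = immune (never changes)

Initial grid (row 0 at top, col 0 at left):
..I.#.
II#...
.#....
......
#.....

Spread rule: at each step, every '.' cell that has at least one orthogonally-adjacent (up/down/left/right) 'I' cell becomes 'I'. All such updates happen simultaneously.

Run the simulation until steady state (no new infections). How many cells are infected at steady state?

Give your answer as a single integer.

Step 0 (initial): 3 infected
Step 1: +4 new -> 7 infected
Step 2: +2 new -> 9 infected
Step 3: +3 new -> 12 infected
Step 4: +6 new -> 18 infected
Step 5: +5 new -> 23 infected
Step 6: +2 new -> 25 infected
Step 7: +1 new -> 26 infected
Step 8: +0 new -> 26 infected

Answer: 26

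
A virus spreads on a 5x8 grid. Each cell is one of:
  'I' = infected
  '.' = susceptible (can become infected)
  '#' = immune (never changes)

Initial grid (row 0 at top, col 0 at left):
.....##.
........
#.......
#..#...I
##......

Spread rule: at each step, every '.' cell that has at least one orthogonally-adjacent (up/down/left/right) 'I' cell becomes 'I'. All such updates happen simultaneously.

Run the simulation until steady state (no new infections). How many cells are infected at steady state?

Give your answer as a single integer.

Answer: 33

Derivation:
Step 0 (initial): 1 infected
Step 1: +3 new -> 4 infected
Step 2: +4 new -> 8 infected
Step 3: +5 new -> 13 infected
Step 4: +3 new -> 16 infected
Step 5: +3 new -> 19 infected
Step 6: +4 new -> 23 infected
Step 7: +4 new -> 27 infected
Step 8: +3 new -> 30 infected
Step 9: +2 new -> 32 infected
Step 10: +1 new -> 33 infected
Step 11: +0 new -> 33 infected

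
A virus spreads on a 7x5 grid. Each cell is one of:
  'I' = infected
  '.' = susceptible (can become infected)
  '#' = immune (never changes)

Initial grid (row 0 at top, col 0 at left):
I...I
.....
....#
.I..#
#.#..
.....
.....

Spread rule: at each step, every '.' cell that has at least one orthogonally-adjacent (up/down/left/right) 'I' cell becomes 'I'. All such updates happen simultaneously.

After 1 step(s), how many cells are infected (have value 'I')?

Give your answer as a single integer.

Step 0 (initial): 3 infected
Step 1: +8 new -> 11 infected

Answer: 11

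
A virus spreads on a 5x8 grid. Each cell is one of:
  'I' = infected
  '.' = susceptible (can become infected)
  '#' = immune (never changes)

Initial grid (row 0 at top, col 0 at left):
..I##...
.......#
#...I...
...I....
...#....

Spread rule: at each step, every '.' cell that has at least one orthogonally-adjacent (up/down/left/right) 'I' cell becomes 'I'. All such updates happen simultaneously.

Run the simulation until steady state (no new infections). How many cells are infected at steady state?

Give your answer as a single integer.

Step 0 (initial): 3 infected
Step 1: +7 new -> 10 infected
Step 2: +10 new -> 20 infected
Step 3: +9 new -> 29 infected
Step 4: +4 new -> 33 infected
Step 5: +2 new -> 35 infected
Step 6: +0 new -> 35 infected

Answer: 35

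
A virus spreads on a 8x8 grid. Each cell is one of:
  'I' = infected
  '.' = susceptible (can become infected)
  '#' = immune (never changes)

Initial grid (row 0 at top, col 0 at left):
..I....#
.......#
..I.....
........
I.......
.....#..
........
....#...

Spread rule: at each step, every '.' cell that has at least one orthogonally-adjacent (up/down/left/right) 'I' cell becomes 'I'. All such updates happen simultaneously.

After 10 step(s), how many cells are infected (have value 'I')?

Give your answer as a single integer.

Answer: 60

Derivation:
Step 0 (initial): 3 infected
Step 1: +9 new -> 12 infected
Step 2: +11 new -> 23 infected
Step 3: +9 new -> 32 infected
Step 4: +8 new -> 40 infected
Step 5: +7 new -> 47 infected
Step 6: +4 new -> 51 infected
Step 7: +3 new -> 54 infected
Step 8: +3 new -> 57 infected
Step 9: +2 new -> 59 infected
Step 10: +1 new -> 60 infected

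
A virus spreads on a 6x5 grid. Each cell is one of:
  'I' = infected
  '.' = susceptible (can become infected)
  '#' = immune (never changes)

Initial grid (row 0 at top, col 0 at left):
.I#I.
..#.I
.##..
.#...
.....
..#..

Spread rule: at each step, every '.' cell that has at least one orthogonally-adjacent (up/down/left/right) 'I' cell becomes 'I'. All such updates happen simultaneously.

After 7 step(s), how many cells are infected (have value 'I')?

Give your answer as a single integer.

Step 0 (initial): 3 infected
Step 1: +5 new -> 8 infected
Step 2: +3 new -> 11 infected
Step 3: +3 new -> 14 infected
Step 4: +4 new -> 18 infected
Step 5: +3 new -> 21 infected
Step 6: +2 new -> 23 infected
Step 7: +1 new -> 24 infected

Answer: 24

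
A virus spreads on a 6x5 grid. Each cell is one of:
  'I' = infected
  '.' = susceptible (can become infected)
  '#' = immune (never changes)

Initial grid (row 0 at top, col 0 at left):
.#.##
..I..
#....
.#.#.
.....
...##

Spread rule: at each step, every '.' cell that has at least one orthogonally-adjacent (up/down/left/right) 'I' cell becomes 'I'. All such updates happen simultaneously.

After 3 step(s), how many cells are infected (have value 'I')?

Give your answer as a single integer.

Answer: 13

Derivation:
Step 0 (initial): 1 infected
Step 1: +4 new -> 5 infected
Step 2: +5 new -> 10 infected
Step 3: +3 new -> 13 infected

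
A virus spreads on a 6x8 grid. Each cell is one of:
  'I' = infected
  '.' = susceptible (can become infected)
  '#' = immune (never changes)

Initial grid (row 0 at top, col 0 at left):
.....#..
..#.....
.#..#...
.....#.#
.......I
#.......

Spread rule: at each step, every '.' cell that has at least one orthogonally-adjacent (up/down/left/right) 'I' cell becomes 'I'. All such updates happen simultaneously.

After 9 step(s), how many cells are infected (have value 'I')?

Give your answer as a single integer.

Step 0 (initial): 1 infected
Step 1: +2 new -> 3 infected
Step 2: +3 new -> 6 infected
Step 3: +3 new -> 9 infected
Step 4: +6 new -> 15 infected
Step 5: +6 new -> 21 infected
Step 6: +6 new -> 27 infected
Step 7: +6 new -> 33 infected
Step 8: +2 new -> 35 infected
Step 9: +2 new -> 37 infected

Answer: 37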